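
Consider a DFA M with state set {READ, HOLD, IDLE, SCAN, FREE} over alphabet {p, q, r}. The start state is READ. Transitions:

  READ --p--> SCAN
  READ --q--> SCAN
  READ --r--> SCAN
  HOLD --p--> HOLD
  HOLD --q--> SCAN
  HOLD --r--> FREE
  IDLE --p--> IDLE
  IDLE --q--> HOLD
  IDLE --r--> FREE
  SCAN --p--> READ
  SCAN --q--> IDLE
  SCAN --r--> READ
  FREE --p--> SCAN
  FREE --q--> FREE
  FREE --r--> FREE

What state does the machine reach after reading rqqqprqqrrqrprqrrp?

READ → SCAN → IDLE → HOLD → SCAN → READ → SCAN → IDLE → HOLD → FREE → FREE → FREE → FREE → SCAN → READ → SCAN → READ → SCAN → READ

READ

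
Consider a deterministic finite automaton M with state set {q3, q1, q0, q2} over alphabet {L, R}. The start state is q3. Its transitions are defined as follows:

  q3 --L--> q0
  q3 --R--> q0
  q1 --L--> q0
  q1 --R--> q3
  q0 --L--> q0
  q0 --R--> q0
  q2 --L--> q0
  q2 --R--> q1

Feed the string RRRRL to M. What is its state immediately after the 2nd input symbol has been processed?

q0

Trace: q3 -R-> q0 -R-> q0
After 2 symbols: q0.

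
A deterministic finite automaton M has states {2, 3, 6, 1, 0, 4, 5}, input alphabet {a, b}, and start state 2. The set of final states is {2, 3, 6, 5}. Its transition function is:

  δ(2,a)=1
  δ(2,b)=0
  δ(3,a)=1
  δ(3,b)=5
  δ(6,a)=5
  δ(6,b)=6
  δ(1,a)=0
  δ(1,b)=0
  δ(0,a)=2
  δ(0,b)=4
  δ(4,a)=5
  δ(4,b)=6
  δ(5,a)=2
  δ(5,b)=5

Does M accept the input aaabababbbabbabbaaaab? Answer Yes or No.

2 → 1 → 0 → 2 → 0 → 2 → 0 → 2 → 0 → 4 → 6 → 5 → 5 → 5 → 2 → 0 → 4 → 5 → 2 → 1 → 0 → 4
End state 4 is not accepting.

No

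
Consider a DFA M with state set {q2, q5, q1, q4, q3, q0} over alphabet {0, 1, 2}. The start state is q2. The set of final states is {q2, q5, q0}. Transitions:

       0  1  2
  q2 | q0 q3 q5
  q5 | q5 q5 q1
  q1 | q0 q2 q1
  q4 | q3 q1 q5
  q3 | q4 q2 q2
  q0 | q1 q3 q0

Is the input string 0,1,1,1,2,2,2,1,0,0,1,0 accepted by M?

Yes

q2 → q0 → q3 → q2 → q3 → q2 → q5 → q1 → q2 → q0 → q1 → q2 → q0
End state q0 is accepting.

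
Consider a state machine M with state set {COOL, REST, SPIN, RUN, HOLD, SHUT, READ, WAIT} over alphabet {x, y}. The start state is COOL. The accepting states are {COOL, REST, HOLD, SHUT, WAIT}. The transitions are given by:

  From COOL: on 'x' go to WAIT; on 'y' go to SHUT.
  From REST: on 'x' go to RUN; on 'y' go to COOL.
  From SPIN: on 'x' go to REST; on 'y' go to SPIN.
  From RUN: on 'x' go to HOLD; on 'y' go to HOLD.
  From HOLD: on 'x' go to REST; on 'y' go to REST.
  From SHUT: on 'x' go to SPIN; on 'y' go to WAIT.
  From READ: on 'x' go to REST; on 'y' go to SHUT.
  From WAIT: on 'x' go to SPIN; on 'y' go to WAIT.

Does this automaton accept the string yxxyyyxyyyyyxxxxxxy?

start at COOL
read 'y': COOL → SHUT
read 'x': SHUT → SPIN
read 'x': SPIN → REST
read 'y': REST → COOL
read 'y': COOL → SHUT
read 'y': SHUT → WAIT
read 'x': WAIT → SPIN
read 'y': SPIN → SPIN
read 'y': SPIN → SPIN
read 'y': SPIN → SPIN
read 'y': SPIN → SPIN
read 'y': SPIN → SPIN
read 'x': SPIN → REST
read 'x': REST → RUN
read 'x': RUN → HOLD
read 'x': HOLD → REST
read 'x': REST → RUN
read 'x': RUN → HOLD
read 'y': HOLD → REST
End state REST is accepting.

Yes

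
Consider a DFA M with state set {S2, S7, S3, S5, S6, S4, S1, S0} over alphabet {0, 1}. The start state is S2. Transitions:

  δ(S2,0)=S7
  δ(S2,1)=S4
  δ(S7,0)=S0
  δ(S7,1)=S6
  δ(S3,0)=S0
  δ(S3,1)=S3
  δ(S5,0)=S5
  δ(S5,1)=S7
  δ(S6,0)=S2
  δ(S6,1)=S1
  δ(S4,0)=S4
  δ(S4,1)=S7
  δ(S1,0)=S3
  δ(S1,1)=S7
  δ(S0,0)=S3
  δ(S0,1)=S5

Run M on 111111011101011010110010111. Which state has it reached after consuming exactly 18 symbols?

Trace: S2 -1-> S4 -1-> S7 -1-> S6 -1-> S1 -1-> S7 -1-> S6 -0-> S2 -1-> S4 -1-> S7 -1-> S6 -0-> S2 -1-> S4 -0-> S4 -1-> S7 -1-> S6 -0-> S2 -1-> S4 -0-> S4
After 18 symbols: S4.

S4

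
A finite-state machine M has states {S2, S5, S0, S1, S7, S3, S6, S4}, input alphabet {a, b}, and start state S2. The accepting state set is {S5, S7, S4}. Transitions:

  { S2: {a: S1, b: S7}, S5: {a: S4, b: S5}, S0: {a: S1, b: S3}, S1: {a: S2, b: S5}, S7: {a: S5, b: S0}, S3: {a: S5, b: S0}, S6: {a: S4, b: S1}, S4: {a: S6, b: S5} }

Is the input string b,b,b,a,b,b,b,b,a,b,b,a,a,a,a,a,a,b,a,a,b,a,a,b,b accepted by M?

start at S2
read 'b': S2 → S7
read 'b': S7 → S0
read 'b': S0 → S3
read 'a': S3 → S5
read 'b': S5 → S5
read 'b': S5 → S5
read 'b': S5 → S5
read 'b': S5 → S5
read 'a': S5 → S4
read 'b': S4 → S5
read 'b': S5 → S5
read 'a': S5 → S4
read 'a': S4 → S6
read 'a': S6 → S4
read 'a': S4 → S6
read 'a': S6 → S4
read 'a': S4 → S6
read 'b': S6 → S1
read 'a': S1 → S2
read 'a': S2 → S1
read 'b': S1 → S5
read 'a': S5 → S4
read 'a': S4 → S6
read 'b': S6 → S1
read 'b': S1 → S5
End state S5 is accepting.

Yes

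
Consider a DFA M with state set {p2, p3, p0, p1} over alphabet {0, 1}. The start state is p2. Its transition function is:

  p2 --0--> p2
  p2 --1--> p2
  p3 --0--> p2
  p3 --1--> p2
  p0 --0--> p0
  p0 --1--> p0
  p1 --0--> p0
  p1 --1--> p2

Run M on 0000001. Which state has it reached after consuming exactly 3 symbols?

start at p2
read '0': p2 → p2
read '0': p2 → p2
read '0': p2 → p2
After 3 symbols: p2.

p2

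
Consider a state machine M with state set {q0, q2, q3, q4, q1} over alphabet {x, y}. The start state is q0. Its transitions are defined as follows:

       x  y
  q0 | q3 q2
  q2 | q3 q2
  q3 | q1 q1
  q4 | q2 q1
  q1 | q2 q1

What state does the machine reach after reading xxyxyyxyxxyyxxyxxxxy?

q2

start at q0
read 'x': q0 → q3
read 'x': q3 → q1
read 'y': q1 → q1
read 'x': q1 → q2
read 'y': q2 → q2
read 'y': q2 → q2
read 'x': q2 → q3
read 'y': q3 → q1
read 'x': q1 → q2
read 'x': q2 → q3
read 'y': q3 → q1
read 'y': q1 → q1
read 'x': q1 → q2
read 'x': q2 → q3
read 'y': q3 → q1
read 'x': q1 → q2
read 'x': q2 → q3
read 'x': q3 → q1
read 'x': q1 → q2
read 'y': q2 → q2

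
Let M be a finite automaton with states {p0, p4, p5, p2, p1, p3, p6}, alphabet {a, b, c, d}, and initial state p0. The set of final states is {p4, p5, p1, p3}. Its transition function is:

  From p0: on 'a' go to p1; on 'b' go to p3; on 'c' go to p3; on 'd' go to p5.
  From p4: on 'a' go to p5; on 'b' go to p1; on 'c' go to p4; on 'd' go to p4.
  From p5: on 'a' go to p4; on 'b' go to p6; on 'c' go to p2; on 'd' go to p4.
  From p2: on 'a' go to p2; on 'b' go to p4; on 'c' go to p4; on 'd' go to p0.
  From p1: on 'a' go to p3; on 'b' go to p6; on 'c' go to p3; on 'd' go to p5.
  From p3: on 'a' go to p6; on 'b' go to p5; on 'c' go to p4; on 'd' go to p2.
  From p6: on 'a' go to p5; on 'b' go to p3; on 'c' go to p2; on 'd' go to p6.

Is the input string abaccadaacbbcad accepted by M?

No

start at p0
read 'a': p0 → p1
read 'b': p1 → p6
read 'a': p6 → p5
read 'c': p5 → p2
read 'c': p2 → p4
read 'a': p4 → p5
read 'd': p5 → p4
read 'a': p4 → p5
read 'a': p5 → p4
read 'c': p4 → p4
read 'b': p4 → p1
read 'b': p1 → p6
read 'c': p6 → p2
read 'a': p2 → p2
read 'd': p2 → p0
End state p0 is not accepting.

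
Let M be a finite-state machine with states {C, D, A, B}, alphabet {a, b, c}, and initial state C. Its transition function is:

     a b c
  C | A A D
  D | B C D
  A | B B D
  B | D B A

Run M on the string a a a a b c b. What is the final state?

start at C
read 'a': C → A
read 'a': A → B
read 'a': B → D
read 'a': D → B
read 'b': B → B
read 'c': B → A
read 'b': A → B

B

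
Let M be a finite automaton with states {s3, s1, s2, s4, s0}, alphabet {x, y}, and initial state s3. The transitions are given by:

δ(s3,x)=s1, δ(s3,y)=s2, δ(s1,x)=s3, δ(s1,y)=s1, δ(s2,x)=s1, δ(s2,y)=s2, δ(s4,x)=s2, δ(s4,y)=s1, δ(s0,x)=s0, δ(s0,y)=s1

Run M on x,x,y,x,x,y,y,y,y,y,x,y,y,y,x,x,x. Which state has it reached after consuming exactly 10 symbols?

s3 → s1 → s3 → s2 → s1 → s3 → s2 → s2 → s2 → s2 → s2
After 10 symbols: s2.

s2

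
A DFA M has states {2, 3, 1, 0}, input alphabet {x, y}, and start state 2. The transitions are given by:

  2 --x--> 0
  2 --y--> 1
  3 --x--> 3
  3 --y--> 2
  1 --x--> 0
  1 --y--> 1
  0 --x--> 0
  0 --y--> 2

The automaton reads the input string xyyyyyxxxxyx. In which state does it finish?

start at 2
read 'x': 2 → 0
read 'y': 0 → 2
read 'y': 2 → 1
read 'y': 1 → 1
read 'y': 1 → 1
read 'y': 1 → 1
read 'x': 1 → 0
read 'x': 0 → 0
read 'x': 0 → 0
read 'x': 0 → 0
read 'y': 0 → 2
read 'x': 2 → 0

0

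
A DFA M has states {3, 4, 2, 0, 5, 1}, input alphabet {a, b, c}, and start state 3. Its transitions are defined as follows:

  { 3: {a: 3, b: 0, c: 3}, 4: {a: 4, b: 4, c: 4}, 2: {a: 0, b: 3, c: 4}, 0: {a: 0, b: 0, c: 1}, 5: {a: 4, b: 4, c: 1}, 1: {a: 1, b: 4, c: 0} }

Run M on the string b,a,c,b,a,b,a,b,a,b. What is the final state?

4

Trace: 3 -b-> 0 -a-> 0 -c-> 1 -b-> 4 -a-> 4 -b-> 4 -a-> 4 -b-> 4 -a-> 4 -b-> 4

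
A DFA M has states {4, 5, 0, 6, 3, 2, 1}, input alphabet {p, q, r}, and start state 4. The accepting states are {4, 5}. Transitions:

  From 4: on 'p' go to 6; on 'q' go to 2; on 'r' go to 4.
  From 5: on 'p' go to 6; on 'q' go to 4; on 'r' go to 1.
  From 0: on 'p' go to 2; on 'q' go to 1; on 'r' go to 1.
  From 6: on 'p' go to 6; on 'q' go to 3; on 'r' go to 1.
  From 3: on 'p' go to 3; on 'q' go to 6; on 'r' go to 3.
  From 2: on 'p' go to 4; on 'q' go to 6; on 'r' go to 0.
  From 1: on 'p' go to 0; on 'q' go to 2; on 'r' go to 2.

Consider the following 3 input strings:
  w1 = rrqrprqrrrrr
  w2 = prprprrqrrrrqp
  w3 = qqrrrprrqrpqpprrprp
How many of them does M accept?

1

w1: Trace: 4 -r-> 4 -r-> 4 -q-> 2 -r-> 0 -p-> 2 -r-> 0 -q-> 1 -r-> 2 -r-> 0 -r-> 1 -r-> 2 -r-> 0  → end 0, rejected
w2: Trace: 4 -p-> 6 -r-> 1 -p-> 0 -r-> 1 -p-> 0 -r-> 1 -r-> 2 -q-> 6 -r-> 1 -r-> 2 -r-> 0 -r-> 1 -q-> 2 -p-> 4  → end 4, accepted
w3: Trace: 4 -q-> 2 -q-> 6 -r-> 1 -r-> 2 -r-> 0 -p-> 2 -r-> 0 -r-> 1 -q-> 2 -r-> 0 -p-> 2 -q-> 6 -p-> 6 -p-> 6 -r-> 1 -r-> 2 -p-> 4 -r-> 4 -p-> 6  → end 6, rejected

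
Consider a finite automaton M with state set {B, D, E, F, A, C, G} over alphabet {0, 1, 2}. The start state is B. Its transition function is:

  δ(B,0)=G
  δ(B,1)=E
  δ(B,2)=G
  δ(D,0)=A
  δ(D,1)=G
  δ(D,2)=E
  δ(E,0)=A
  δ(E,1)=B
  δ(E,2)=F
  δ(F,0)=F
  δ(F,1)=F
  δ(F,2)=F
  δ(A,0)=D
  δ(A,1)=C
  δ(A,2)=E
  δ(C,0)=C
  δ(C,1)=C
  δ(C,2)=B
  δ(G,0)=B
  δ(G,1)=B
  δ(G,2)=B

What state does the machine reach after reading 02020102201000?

B → G → B → G → B → G → B → G → B → G → B → E → A → D → A

A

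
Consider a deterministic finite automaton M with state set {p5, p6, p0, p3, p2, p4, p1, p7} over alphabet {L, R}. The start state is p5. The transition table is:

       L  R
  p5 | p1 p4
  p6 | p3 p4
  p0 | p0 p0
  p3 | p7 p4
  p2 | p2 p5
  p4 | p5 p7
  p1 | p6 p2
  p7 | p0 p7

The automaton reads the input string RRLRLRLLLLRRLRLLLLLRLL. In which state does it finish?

p0

start at p5
read 'R': p5 → p4
read 'R': p4 → p7
read 'L': p7 → p0
read 'R': p0 → p0
read 'L': p0 → p0
read 'R': p0 → p0
read 'L': p0 → p0
read 'L': p0 → p0
read 'L': p0 → p0
read 'L': p0 → p0
read 'R': p0 → p0
read 'R': p0 → p0
read 'L': p0 → p0
read 'R': p0 → p0
read 'L': p0 → p0
read 'L': p0 → p0
read 'L': p0 → p0
read 'L': p0 → p0
read 'L': p0 → p0
read 'R': p0 → p0
read 'L': p0 → p0
read 'L': p0 → p0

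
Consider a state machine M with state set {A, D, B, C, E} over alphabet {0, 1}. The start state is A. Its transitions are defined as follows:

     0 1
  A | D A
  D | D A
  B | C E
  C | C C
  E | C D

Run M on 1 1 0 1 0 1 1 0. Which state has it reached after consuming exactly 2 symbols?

A

Trace: A -1-> A -1-> A
After 2 symbols: A.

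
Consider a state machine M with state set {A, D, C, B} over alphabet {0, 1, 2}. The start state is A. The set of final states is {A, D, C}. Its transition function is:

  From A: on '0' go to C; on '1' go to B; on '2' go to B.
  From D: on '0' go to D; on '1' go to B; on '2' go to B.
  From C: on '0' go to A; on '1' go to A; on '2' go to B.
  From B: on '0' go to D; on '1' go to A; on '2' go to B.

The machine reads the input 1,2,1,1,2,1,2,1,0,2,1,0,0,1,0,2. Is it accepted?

No

A → B → B → A → B → B → A → B → A → C → B → A → C → A → B → D → B
End state B is not accepting.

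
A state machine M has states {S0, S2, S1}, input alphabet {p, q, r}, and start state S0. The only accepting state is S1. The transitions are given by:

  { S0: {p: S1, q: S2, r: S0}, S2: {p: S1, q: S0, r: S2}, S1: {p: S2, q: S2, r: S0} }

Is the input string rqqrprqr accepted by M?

No

Trace: S0 -r-> S0 -q-> S2 -q-> S0 -r-> S0 -p-> S1 -r-> S0 -q-> S2 -r-> S2
End state S2 is not accepting.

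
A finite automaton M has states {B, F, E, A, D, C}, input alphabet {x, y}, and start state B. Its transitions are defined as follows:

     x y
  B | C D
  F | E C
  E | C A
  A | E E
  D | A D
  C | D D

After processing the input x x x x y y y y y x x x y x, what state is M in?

A

Trace: B -x-> C -x-> D -x-> A -x-> E -y-> A -y-> E -y-> A -y-> E -y-> A -x-> E -x-> C -x-> D -y-> D -x-> A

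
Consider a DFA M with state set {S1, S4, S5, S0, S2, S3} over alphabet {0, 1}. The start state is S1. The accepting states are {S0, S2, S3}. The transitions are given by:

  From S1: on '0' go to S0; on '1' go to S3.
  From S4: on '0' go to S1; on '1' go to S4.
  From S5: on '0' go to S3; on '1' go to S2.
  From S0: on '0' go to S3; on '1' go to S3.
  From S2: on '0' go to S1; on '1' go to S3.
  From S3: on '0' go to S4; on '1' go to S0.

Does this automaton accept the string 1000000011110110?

Trace: S1 -1-> S3 -0-> S4 -0-> S1 -0-> S0 -0-> S3 -0-> S4 -0-> S1 -0-> S0 -1-> S3 -1-> S0 -1-> S3 -1-> S0 -0-> S3 -1-> S0 -1-> S3 -0-> S4
End state S4 is not accepting.

No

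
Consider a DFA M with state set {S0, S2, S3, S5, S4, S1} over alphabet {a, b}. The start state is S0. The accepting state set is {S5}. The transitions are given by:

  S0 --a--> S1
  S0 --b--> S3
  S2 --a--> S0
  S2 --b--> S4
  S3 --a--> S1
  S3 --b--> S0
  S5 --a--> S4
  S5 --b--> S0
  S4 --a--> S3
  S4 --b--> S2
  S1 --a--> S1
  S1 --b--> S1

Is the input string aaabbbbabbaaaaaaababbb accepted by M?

No

Trace: S0 -a-> S1 -a-> S1 -a-> S1 -b-> S1 -b-> S1 -b-> S1 -b-> S1 -a-> S1 -b-> S1 -b-> S1 -a-> S1 -a-> S1 -a-> S1 -a-> S1 -a-> S1 -a-> S1 -a-> S1 -b-> S1 -a-> S1 -b-> S1 -b-> S1 -b-> S1
End state S1 is not accepting.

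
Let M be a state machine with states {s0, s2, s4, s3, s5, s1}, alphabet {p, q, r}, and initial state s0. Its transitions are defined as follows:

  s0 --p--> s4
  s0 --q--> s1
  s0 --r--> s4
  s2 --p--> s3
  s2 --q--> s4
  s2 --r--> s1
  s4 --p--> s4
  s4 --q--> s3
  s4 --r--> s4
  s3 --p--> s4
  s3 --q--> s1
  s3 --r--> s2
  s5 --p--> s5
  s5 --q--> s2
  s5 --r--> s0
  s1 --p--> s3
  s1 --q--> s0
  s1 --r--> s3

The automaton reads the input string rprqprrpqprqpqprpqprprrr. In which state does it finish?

s0 → s4 → s4 → s4 → s3 → s4 → s4 → s4 → s4 → s3 → s4 → s4 → s3 → s4 → s3 → s4 → s4 → s4 → s3 → s4 → s4 → s4 → s4 → s4 → s4

s4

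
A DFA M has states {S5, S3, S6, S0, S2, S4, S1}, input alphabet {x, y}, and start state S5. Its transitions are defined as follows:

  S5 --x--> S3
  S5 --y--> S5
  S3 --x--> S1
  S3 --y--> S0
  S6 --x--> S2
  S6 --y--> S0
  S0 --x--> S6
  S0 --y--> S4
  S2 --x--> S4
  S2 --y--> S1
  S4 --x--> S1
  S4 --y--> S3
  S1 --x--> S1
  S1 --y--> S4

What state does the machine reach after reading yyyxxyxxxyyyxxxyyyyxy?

S4

Trace: S5 -y-> S5 -y-> S5 -y-> S5 -x-> S3 -x-> S1 -y-> S4 -x-> S1 -x-> S1 -x-> S1 -y-> S4 -y-> S3 -y-> S0 -x-> S6 -x-> S2 -x-> S4 -y-> S3 -y-> S0 -y-> S4 -y-> S3 -x-> S1 -y-> S4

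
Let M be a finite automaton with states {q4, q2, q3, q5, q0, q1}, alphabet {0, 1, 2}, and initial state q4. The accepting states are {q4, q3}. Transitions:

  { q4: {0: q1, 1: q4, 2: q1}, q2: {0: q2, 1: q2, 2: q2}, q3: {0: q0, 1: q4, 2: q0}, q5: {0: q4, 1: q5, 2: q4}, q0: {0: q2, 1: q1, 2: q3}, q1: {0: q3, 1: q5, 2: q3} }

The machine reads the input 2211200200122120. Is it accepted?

Trace: q4 -2-> q1 -2-> q3 -1-> q4 -1-> q4 -2-> q1 -0-> q3 -0-> q0 -2-> q3 -0-> q0 -0-> q2 -1-> q2 -2-> q2 -2-> q2 -1-> q2 -2-> q2 -0-> q2
End state q2 is not accepting.

No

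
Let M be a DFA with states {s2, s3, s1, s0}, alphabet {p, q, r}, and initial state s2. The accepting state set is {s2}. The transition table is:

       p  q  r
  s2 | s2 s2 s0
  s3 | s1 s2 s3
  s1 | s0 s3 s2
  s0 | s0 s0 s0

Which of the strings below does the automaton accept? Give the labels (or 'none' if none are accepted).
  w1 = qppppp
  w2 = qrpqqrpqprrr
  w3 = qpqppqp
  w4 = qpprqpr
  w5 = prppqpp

w1, w3

w1: Trace: s2 -q-> s2 -p-> s2 -p-> s2 -p-> s2 -p-> s2 -p-> s2  → end s2, accepted
w2: Trace: s2 -q-> s2 -r-> s0 -p-> s0 -q-> s0 -q-> s0 -r-> s0 -p-> s0 -q-> s0 -p-> s0 -r-> s0 -r-> s0 -r-> s0  → end s0, rejected
w3: Trace: s2 -q-> s2 -p-> s2 -q-> s2 -p-> s2 -p-> s2 -q-> s2 -p-> s2  → end s2, accepted
w4: Trace: s2 -q-> s2 -p-> s2 -p-> s2 -r-> s0 -q-> s0 -p-> s0 -r-> s0  → end s0, rejected
w5: Trace: s2 -p-> s2 -r-> s0 -p-> s0 -p-> s0 -q-> s0 -p-> s0 -p-> s0  → end s0, rejected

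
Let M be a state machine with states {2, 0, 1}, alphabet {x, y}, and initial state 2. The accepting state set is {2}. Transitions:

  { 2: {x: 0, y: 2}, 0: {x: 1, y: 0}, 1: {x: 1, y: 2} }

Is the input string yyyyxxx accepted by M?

Trace: 2 -y-> 2 -y-> 2 -y-> 2 -y-> 2 -x-> 0 -x-> 1 -x-> 1
End state 1 is not accepting.

No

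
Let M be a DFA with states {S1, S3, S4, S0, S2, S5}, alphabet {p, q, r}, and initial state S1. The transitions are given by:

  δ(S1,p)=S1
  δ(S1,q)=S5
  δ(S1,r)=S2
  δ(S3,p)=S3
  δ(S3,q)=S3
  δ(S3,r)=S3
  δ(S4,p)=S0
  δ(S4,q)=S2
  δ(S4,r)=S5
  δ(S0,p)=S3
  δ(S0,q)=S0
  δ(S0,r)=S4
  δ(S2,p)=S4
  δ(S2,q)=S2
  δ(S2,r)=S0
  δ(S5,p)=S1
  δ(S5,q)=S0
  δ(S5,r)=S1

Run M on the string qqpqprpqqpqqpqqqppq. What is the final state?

start at S1
read 'q': S1 → S5
read 'q': S5 → S0
read 'p': S0 → S3
read 'q': S3 → S3
read 'p': S3 → S3
read 'r': S3 → S3
read 'p': S3 → S3
read 'q': S3 → S3
read 'q': S3 → S3
read 'p': S3 → S3
read 'q': S3 → S3
read 'q': S3 → S3
read 'p': S3 → S3
read 'q': S3 → S3
read 'q': S3 → S3
read 'q': S3 → S3
read 'p': S3 → S3
read 'p': S3 → S3
read 'q': S3 → S3

S3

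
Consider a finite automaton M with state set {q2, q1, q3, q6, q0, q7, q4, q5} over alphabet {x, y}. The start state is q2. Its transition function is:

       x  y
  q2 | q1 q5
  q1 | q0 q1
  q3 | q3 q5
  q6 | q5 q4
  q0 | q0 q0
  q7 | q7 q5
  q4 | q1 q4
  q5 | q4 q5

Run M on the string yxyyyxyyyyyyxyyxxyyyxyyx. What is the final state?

q0

Trace: q2 -y-> q5 -x-> q4 -y-> q4 -y-> q4 -y-> q4 -x-> q1 -y-> q1 -y-> q1 -y-> q1 -y-> q1 -y-> q1 -y-> q1 -x-> q0 -y-> q0 -y-> q0 -x-> q0 -x-> q0 -y-> q0 -y-> q0 -y-> q0 -x-> q0 -y-> q0 -y-> q0 -x-> q0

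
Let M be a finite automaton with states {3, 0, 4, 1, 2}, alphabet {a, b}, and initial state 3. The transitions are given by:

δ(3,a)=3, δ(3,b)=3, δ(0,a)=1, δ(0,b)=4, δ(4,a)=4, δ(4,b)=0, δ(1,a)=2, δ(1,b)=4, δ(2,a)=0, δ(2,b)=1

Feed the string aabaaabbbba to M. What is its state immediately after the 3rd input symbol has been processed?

3

3 → 3 → 3 → 3
After 3 symbols: 3.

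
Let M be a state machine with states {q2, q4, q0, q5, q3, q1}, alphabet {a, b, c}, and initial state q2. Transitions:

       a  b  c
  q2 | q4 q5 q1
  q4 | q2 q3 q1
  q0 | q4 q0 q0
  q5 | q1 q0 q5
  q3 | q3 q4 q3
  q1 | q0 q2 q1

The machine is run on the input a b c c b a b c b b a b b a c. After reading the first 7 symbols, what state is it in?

q5

Trace: q2 -a-> q4 -b-> q3 -c-> q3 -c-> q3 -b-> q4 -a-> q2 -b-> q5
After 7 symbols: q5.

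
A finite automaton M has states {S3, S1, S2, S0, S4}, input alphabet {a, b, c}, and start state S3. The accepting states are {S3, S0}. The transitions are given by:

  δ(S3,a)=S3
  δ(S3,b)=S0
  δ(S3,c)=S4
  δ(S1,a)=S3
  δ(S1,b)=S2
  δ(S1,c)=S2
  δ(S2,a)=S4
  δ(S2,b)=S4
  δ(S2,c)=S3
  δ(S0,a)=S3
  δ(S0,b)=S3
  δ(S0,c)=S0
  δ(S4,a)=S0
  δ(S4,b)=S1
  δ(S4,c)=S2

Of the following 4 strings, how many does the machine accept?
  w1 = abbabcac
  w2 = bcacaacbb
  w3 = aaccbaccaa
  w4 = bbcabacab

w1:
  start at S3
  read 'a': S3 → S3
  read 'b': S3 → S0
  read 'b': S0 → S3
  read 'a': S3 → S3
  read 'b': S3 → S0
  read 'c': S0 → S0
  read 'a': S0 → S3
  read 'c': S3 → S4
  end S4, rejected
w2:
  start at S3
  read 'b': S3 → S0
  read 'c': S0 → S0
  read 'a': S0 → S3
  read 'c': S3 → S4
  read 'a': S4 → S0
  read 'a': S0 → S3
  read 'c': S3 → S4
  read 'b': S4 → S1
  read 'b': S1 → S2
  end S2, rejected
w3:
  start at S3
  read 'a': S3 → S3
  read 'a': S3 → S3
  read 'c': S3 → S4
  read 'c': S4 → S2
  read 'b': S2 → S4
  read 'a': S4 → S0
  read 'c': S0 → S0
  read 'c': S0 → S0
  read 'a': S0 → S3
  read 'a': S3 → S3
  end S3, accepted
w4:
  start at S3
  read 'b': S3 → S0
  read 'b': S0 → S3
  read 'c': S3 → S4
  read 'a': S4 → S0
  read 'b': S0 → S3
  read 'a': S3 → S3
  read 'c': S3 → S4
  read 'a': S4 → S0
  read 'b': S0 → S3
  end S3, accepted

2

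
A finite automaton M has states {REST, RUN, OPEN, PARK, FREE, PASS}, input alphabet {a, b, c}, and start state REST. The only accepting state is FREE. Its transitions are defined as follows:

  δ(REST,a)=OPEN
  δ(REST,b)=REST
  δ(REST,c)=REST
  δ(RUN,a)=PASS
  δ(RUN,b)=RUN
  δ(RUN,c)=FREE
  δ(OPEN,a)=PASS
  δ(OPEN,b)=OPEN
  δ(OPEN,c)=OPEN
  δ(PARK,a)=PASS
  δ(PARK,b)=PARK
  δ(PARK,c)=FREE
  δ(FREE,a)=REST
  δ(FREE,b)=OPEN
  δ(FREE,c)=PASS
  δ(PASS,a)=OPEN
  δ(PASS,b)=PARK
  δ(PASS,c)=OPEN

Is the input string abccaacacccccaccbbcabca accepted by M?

REST → OPEN → OPEN → OPEN → OPEN → PASS → OPEN → OPEN → PASS → OPEN → OPEN → OPEN → OPEN → OPEN → PASS → OPEN → OPEN → OPEN → OPEN → OPEN → PASS → PARK → FREE → REST
End state REST is not accepting.

No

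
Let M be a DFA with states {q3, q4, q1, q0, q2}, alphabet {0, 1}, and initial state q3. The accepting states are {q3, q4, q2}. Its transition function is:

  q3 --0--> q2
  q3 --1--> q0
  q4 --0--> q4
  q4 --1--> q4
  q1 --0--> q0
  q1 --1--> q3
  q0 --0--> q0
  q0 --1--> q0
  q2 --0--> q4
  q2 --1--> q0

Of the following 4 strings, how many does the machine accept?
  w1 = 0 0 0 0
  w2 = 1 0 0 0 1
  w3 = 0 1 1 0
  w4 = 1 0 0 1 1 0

1

w1: q3 → q2 → q4 → q4 → q4  → end q4, accepted
w2: q3 → q0 → q0 → q0 → q0 → q0  → end q0, rejected
w3: q3 → q2 → q0 → q0 → q0  → end q0, rejected
w4: q3 → q0 → q0 → q0 → q0 → q0 → q0  → end q0, rejected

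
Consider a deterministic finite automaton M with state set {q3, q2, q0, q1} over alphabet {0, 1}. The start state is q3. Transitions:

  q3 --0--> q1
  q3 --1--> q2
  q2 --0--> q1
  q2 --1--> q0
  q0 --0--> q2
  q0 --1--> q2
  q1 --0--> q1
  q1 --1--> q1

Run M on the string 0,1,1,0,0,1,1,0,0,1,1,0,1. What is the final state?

q3 → q1 → q1 → q1 → q1 → q1 → q1 → q1 → q1 → q1 → q1 → q1 → q1 → q1

q1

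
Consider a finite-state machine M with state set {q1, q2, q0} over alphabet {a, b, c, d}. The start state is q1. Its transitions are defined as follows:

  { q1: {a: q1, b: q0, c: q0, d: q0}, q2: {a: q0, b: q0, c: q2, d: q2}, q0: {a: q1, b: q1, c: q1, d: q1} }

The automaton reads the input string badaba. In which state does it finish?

q1

q1 → q0 → q1 → q0 → q1 → q0 → q1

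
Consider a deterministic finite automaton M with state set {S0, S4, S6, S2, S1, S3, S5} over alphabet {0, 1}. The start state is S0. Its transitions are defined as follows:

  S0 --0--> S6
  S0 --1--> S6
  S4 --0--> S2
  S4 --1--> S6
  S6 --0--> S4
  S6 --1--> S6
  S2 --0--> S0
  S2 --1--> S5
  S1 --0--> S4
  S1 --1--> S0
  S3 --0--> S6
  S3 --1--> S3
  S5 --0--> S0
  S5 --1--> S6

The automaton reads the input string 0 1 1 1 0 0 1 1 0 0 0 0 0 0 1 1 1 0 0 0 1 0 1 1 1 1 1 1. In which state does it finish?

start at S0
read '0': S0 → S6
read '1': S6 → S6
read '1': S6 → S6
read '1': S6 → S6
read '0': S6 → S4
read '0': S4 → S2
read '1': S2 → S5
read '1': S5 → S6
read '0': S6 → S4
read '0': S4 → S2
read '0': S2 → S0
read '0': S0 → S6
read '0': S6 → S4
read '0': S4 → S2
read '1': S2 → S5
read '1': S5 → S6
read '1': S6 → S6
read '0': S6 → S4
read '0': S4 → S2
read '0': S2 → S0
read '1': S0 → S6
read '0': S6 → S4
read '1': S4 → S6
read '1': S6 → S6
read '1': S6 → S6
read '1': S6 → S6
read '1': S6 → S6
read '1': S6 → S6

S6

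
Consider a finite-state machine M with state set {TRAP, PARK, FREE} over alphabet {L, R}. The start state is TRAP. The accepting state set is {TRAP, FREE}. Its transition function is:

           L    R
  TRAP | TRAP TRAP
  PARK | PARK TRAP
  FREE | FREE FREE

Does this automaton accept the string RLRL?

start at TRAP
read 'R': TRAP → TRAP
read 'L': TRAP → TRAP
read 'R': TRAP → TRAP
read 'L': TRAP → TRAP
End state TRAP is accepting.

Yes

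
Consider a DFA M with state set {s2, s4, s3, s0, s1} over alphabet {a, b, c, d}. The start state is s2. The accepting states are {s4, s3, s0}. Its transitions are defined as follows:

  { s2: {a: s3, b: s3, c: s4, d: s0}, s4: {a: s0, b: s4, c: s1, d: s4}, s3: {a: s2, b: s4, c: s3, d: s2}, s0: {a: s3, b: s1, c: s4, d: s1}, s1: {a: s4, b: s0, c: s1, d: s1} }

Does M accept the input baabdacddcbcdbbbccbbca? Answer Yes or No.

start at s2
read 'b': s2 → s3
read 'a': s3 → s2
read 'a': s2 → s3
read 'b': s3 → s4
read 'd': s4 → s4
read 'a': s4 → s0
read 'c': s0 → s4
read 'd': s4 → s4
read 'd': s4 → s4
read 'c': s4 → s1
read 'b': s1 → s0
read 'c': s0 → s4
read 'd': s4 → s4
read 'b': s4 → s4
read 'b': s4 → s4
read 'b': s4 → s4
read 'c': s4 → s1
read 'c': s1 → s1
read 'b': s1 → s0
read 'b': s0 → s1
read 'c': s1 → s1
read 'a': s1 → s4
End state s4 is accepting.

Yes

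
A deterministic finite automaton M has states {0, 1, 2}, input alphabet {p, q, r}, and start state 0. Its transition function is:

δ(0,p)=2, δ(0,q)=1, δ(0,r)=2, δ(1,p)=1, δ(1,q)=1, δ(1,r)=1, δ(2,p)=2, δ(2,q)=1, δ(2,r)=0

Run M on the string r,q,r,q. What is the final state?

1

start at 0
read 'r': 0 → 2
read 'q': 2 → 1
read 'r': 1 → 1
read 'q': 1 → 1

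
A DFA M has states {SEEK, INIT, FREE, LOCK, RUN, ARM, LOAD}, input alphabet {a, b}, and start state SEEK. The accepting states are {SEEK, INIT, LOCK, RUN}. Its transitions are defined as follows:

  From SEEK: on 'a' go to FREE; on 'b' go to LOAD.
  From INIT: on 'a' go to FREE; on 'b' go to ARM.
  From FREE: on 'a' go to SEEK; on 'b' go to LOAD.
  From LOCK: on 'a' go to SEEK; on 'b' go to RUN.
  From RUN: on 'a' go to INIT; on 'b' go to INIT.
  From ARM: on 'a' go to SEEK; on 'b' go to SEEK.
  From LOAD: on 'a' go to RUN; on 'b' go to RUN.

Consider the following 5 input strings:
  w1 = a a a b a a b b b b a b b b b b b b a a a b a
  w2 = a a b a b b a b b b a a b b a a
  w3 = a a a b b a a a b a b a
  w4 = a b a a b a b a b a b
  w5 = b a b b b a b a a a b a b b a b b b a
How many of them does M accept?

w1: Trace: SEEK -a-> FREE -a-> SEEK -a-> FREE -b-> LOAD -a-> RUN -a-> INIT -b-> ARM -b-> SEEK -b-> LOAD -b-> RUN -a-> INIT -b-> ARM -b-> SEEK -b-> LOAD -b-> RUN -b-> INIT -b-> ARM -b-> SEEK -a-> FREE -a-> SEEK -a-> FREE -b-> LOAD -a-> RUN  → end RUN, accepted
w2: Trace: SEEK -a-> FREE -a-> SEEK -b-> LOAD -a-> RUN -b-> INIT -b-> ARM -a-> SEEK -b-> LOAD -b-> RUN -b-> INIT -a-> FREE -a-> SEEK -b-> LOAD -b-> RUN -a-> INIT -a-> FREE  → end FREE, rejected
w3: Trace: SEEK -a-> FREE -a-> SEEK -a-> FREE -b-> LOAD -b-> RUN -a-> INIT -a-> FREE -a-> SEEK -b-> LOAD -a-> RUN -b-> INIT -a-> FREE  → end FREE, rejected
w4: Trace: SEEK -a-> FREE -b-> LOAD -a-> RUN -a-> INIT -b-> ARM -a-> SEEK -b-> LOAD -a-> RUN -b-> INIT -a-> FREE -b-> LOAD  → end LOAD, rejected
w5: Trace: SEEK -b-> LOAD -a-> RUN -b-> INIT -b-> ARM -b-> SEEK -a-> FREE -b-> LOAD -a-> RUN -a-> INIT -a-> FREE -b-> LOAD -a-> RUN -b-> INIT -b-> ARM -a-> SEEK -b-> LOAD -b-> RUN -b-> INIT -a-> FREE  → end FREE, rejected

1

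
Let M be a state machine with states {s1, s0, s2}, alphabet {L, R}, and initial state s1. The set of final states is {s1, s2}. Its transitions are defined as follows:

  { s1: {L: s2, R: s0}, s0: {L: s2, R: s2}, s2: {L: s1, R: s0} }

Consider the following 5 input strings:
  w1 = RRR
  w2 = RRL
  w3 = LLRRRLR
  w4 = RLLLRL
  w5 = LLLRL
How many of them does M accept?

w1:
  start at s1
  read 'R': s1 → s0
  read 'R': s0 → s2
  read 'R': s2 → s0
  end s0, rejected
w2:
  start at s1
  read 'R': s1 → s0
  read 'R': s0 → s2
  read 'L': s2 → s1
  end s1, accepted
w3:
  start at s1
  read 'L': s1 → s2
  read 'L': s2 → s1
  read 'R': s1 → s0
  read 'R': s0 → s2
  read 'R': s2 → s0
  read 'L': s0 → s2
  read 'R': s2 → s0
  end s0, rejected
w4:
  start at s1
  read 'R': s1 → s0
  read 'L': s0 → s2
  read 'L': s2 → s1
  read 'L': s1 → s2
  read 'R': s2 → s0
  read 'L': s0 → s2
  end s2, accepted
w5:
  start at s1
  read 'L': s1 → s2
  read 'L': s2 → s1
  read 'L': s1 → s2
  read 'R': s2 → s0
  read 'L': s0 → s2
  end s2, accepted

3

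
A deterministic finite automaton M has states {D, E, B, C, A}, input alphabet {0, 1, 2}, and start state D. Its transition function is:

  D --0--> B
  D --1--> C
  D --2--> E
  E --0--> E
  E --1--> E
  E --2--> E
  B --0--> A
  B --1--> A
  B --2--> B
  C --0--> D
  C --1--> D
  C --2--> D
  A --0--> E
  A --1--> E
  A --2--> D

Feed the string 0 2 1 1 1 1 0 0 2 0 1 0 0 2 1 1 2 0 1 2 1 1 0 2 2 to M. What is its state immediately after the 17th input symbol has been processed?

E

Trace: D -0-> B -2-> B -1-> A -1-> E -1-> E -1-> E -0-> E -0-> E -2-> E -0-> E -1-> E -0-> E -0-> E -2-> E -1-> E -1-> E -2-> E
After 17 symbols: E.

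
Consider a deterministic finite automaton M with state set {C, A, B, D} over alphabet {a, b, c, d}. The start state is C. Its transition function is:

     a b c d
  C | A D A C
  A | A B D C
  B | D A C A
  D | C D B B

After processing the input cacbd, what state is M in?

B

start at C
read 'c': C → A
read 'a': A → A
read 'c': A → D
read 'b': D → D
read 'd': D → B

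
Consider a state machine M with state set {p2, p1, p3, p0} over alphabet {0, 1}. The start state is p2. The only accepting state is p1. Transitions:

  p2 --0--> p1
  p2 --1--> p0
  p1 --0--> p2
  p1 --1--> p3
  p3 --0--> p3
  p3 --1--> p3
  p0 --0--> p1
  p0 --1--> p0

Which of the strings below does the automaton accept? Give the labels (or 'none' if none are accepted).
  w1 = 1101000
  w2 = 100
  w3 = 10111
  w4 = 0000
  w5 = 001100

none

w1:
  start at p2
  read '1': p2 → p0
  read '1': p0 → p0
  read '0': p0 → p1
  read '1': p1 → p3
  read '0': p3 → p3
  read '0': p3 → p3
  read '0': p3 → p3
  end p3, rejected
w2:
  start at p2
  read '1': p2 → p0
  read '0': p0 → p1
  read '0': p1 → p2
  end p2, rejected
w3:
  start at p2
  read '1': p2 → p0
  read '0': p0 → p1
  read '1': p1 → p3
  read '1': p3 → p3
  read '1': p3 → p3
  end p3, rejected
w4:
  start at p2
  read '0': p2 → p1
  read '0': p1 → p2
  read '0': p2 → p1
  read '0': p1 → p2
  end p2, rejected
w5:
  start at p2
  read '0': p2 → p1
  read '0': p1 → p2
  read '1': p2 → p0
  read '1': p0 → p0
  read '0': p0 → p1
  read '0': p1 → p2
  end p2, rejected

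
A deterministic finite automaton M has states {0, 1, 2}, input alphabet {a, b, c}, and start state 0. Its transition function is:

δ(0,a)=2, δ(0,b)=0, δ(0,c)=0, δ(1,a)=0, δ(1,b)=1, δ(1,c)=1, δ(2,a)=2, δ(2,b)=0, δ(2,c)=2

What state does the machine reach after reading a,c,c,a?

2

0 → 2 → 2 → 2 → 2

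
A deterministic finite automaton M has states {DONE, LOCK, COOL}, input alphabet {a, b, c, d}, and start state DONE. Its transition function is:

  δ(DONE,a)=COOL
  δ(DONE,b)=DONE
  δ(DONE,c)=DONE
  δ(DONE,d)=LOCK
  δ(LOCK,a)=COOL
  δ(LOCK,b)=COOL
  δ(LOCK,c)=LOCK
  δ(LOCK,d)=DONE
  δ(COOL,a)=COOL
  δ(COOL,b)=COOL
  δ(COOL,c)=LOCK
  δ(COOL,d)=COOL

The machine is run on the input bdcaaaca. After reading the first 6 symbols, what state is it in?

COOL

Trace: DONE -b-> DONE -d-> LOCK -c-> LOCK -a-> COOL -a-> COOL -a-> COOL
After 6 symbols: COOL.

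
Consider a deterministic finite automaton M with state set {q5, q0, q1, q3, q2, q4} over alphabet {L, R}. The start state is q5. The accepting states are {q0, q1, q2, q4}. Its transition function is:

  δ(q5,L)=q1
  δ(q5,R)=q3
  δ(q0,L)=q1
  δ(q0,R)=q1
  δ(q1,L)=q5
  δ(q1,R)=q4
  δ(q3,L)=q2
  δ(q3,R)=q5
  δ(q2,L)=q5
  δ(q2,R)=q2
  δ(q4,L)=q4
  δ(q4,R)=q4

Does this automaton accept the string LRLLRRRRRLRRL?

Yes

Trace: q5 -L-> q1 -R-> q4 -L-> q4 -L-> q4 -R-> q4 -R-> q4 -R-> q4 -R-> q4 -R-> q4 -L-> q4 -R-> q4 -R-> q4 -L-> q4
End state q4 is accepting.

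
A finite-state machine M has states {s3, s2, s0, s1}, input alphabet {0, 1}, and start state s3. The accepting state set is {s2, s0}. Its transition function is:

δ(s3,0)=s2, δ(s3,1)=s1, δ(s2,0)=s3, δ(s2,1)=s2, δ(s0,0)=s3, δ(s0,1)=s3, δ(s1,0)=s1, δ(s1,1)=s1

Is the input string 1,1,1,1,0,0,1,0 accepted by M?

No

start at s3
read '1': s3 → s1
read '1': s1 → s1
read '1': s1 → s1
read '1': s1 → s1
read '0': s1 → s1
read '0': s1 → s1
read '1': s1 → s1
read '0': s1 → s1
End state s1 is not accepting.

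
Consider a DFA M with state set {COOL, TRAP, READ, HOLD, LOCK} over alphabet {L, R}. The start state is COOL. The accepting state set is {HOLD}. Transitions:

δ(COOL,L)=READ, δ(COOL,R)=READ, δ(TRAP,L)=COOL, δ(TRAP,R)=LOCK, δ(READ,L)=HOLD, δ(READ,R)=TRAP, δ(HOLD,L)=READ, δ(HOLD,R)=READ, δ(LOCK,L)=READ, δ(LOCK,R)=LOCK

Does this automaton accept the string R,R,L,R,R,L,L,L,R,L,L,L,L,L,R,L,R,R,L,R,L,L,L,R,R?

No

COOL → READ → TRAP → COOL → READ → TRAP → COOL → READ → HOLD → READ → HOLD → READ → HOLD → READ → HOLD → READ → HOLD → READ → TRAP → COOL → READ → HOLD → READ → HOLD → READ → TRAP
End state TRAP is not accepting.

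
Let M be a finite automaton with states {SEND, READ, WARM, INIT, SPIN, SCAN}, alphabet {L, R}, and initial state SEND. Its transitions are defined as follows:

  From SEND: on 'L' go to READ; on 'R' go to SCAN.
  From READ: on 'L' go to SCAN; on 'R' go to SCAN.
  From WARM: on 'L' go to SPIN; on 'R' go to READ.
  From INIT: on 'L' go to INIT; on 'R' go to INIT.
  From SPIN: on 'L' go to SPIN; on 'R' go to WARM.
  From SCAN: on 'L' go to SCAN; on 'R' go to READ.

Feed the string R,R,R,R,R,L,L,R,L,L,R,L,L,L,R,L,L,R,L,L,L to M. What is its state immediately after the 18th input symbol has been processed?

SEND → SCAN → READ → SCAN → READ → SCAN → SCAN → SCAN → READ → SCAN → SCAN → READ → SCAN → SCAN → SCAN → READ → SCAN → SCAN → READ
After 18 symbols: READ.

READ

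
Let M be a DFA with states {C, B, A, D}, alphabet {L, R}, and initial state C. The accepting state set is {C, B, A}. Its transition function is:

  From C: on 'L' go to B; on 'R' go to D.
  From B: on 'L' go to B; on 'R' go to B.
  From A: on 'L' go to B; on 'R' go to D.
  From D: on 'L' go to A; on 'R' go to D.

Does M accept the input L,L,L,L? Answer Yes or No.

C → B → B → B → B
End state B is accepting.

Yes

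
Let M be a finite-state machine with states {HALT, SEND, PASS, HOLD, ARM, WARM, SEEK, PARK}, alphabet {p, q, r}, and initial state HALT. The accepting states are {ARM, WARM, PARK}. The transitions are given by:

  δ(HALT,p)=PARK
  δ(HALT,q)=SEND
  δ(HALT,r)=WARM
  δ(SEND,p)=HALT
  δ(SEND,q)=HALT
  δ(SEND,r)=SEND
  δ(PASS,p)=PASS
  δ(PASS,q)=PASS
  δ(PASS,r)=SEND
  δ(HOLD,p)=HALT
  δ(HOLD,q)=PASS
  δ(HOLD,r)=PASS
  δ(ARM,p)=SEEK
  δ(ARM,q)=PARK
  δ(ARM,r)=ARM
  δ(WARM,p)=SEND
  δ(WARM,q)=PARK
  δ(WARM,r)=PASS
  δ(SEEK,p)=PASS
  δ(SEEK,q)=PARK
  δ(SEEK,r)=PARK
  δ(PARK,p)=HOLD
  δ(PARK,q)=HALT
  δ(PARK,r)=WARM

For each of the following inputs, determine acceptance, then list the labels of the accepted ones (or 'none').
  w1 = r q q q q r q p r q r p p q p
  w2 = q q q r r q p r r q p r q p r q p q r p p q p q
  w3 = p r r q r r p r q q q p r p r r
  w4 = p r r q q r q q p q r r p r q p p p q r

w1, w4

w1: Trace: HALT -r-> WARM -q-> PARK -q-> HALT -q-> SEND -q-> HALT -r-> WARM -q-> PARK -p-> HOLD -r-> PASS -q-> PASS -r-> SEND -p-> HALT -p-> PARK -q-> HALT -p-> PARK  → end PARK, accepted
w2: Trace: HALT -q-> SEND -q-> HALT -q-> SEND -r-> SEND -r-> SEND -q-> HALT -p-> PARK -r-> WARM -r-> PASS -q-> PASS -p-> PASS -r-> SEND -q-> HALT -p-> PARK -r-> WARM -q-> PARK -p-> HOLD -q-> PASS -r-> SEND -p-> HALT -p-> PARK -q-> HALT -p-> PARK -q-> HALT  → end HALT, rejected
w3: Trace: HALT -p-> PARK -r-> WARM -r-> PASS -q-> PASS -r-> SEND -r-> SEND -p-> HALT -r-> WARM -q-> PARK -q-> HALT -q-> SEND -p-> HALT -r-> WARM -p-> SEND -r-> SEND -r-> SEND  → end SEND, rejected
w4: Trace: HALT -p-> PARK -r-> WARM -r-> PASS -q-> PASS -q-> PASS -r-> SEND -q-> HALT -q-> SEND -p-> HALT -q-> SEND -r-> SEND -r-> SEND -p-> HALT -r-> WARM -q-> PARK -p-> HOLD -p-> HALT -p-> PARK -q-> HALT -r-> WARM  → end WARM, accepted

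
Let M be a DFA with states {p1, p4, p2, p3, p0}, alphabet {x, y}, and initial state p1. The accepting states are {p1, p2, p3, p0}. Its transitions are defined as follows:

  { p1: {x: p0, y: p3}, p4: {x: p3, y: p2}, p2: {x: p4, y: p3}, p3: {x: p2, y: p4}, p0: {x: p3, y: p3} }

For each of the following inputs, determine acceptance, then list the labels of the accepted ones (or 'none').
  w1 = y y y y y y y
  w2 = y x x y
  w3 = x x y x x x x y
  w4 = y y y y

w1: Trace: p1 -y-> p3 -y-> p4 -y-> p2 -y-> p3 -y-> p4 -y-> p2 -y-> p3  → end p3, accepted
w2: Trace: p1 -y-> p3 -x-> p2 -x-> p4 -y-> p2  → end p2, accepted
w3: Trace: p1 -x-> p0 -x-> p3 -y-> p4 -x-> p3 -x-> p2 -x-> p4 -x-> p3 -y-> p4  → end p4, rejected
w4: Trace: p1 -y-> p3 -y-> p4 -y-> p2 -y-> p3  → end p3, accepted

w1, w2, w4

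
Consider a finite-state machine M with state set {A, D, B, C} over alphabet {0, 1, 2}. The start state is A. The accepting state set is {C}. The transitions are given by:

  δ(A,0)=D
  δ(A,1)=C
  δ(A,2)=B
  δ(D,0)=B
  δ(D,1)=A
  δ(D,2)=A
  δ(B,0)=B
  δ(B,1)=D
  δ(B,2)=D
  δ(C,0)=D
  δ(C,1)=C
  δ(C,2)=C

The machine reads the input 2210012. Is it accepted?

start at A
read '2': A → B
read '2': B → D
read '1': D → A
read '0': A → D
read '0': D → B
read '1': B → D
read '2': D → A
End state A is not accepting.

No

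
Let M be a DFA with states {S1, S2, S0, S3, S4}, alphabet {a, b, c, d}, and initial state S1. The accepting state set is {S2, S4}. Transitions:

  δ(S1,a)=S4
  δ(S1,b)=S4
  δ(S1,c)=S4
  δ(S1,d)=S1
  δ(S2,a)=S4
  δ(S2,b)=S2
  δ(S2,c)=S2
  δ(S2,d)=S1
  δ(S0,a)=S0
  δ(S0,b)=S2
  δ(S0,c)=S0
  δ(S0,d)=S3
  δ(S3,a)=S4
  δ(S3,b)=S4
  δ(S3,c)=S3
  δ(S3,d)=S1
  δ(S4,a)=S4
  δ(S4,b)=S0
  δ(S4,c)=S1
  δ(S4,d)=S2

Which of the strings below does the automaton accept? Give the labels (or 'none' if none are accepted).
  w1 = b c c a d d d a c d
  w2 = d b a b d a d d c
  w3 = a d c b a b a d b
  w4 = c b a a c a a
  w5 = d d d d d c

w2, w3, w5

w1: Trace: S1 -b-> S4 -c-> S1 -c-> S4 -a-> S4 -d-> S2 -d-> S1 -d-> S1 -a-> S4 -c-> S1 -d-> S1  → end S1, rejected
w2: Trace: S1 -d-> S1 -b-> S4 -a-> S4 -b-> S0 -d-> S3 -a-> S4 -d-> S2 -d-> S1 -c-> S4  → end S4, accepted
w3: Trace: S1 -a-> S4 -d-> S2 -c-> S2 -b-> S2 -a-> S4 -b-> S0 -a-> S0 -d-> S3 -b-> S4  → end S4, accepted
w4: Trace: S1 -c-> S4 -b-> S0 -a-> S0 -a-> S0 -c-> S0 -a-> S0 -a-> S0  → end S0, rejected
w5: Trace: S1 -d-> S1 -d-> S1 -d-> S1 -d-> S1 -d-> S1 -c-> S4  → end S4, accepted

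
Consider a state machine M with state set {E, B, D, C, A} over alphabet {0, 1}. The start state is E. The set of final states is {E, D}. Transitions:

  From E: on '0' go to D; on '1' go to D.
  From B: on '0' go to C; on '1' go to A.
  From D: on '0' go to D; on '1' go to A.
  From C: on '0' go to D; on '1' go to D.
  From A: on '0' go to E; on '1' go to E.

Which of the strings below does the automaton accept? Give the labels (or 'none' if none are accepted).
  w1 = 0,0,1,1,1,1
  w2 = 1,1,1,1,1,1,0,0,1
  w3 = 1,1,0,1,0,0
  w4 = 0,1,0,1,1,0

w1: E → D → D → A → E → D → A  → end A, rejected
w2: E → D → A → E → D → A → E → D → D → A  → end A, rejected
w3: E → D → A → E → D → D → D  → end D, accepted
w4: E → D → A → E → D → A → E  → end E, accepted

w3, w4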